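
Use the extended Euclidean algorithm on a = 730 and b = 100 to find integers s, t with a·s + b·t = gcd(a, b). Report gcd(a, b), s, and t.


Euclidean algorithm on (730, 100) — divide until remainder is 0:
  730 = 7 · 100 + 30
  100 = 3 · 30 + 10
  30 = 3 · 10 + 0
gcd(730, 100) = 10.
Track Bezout coefficients alongside the remainders: start with r₀ = 730 = a·1 + b·0 (s = 1, t = 0) and r₁ = 100 = a·0 + b·1 (s = 0, t = 1); each new remainder r_{k+1} = r_{k-1} − q_k·r_k inherits s_{k+1} = s_{k-1} − q_k·s_k, t_{k+1} = t_{k-1} − q_k·t_k, so r_k = a·s_k + b·t_k at every step:
  q = 7: r = 30, s = 1 − 7·0 = 1, t = 0 − 7·1 = -7  (check: 730·1 + 100·(-7) = 30)
  q = 3: r = 10, s = 0 − 3·1 = -3, t = 1 − 3·(-7) = 22  (check: 730·(-3) + 100·22 = 10)
The row with r = 10 (the gcd) gives the Bezout coefficients s = -3, t = 22.
Result: 730 · (-3) + 100 · (22) = 10.

gcd(730, 100) = 10; s = -3, t = 22 (check: 730·(-3) + 100·22 = 10).


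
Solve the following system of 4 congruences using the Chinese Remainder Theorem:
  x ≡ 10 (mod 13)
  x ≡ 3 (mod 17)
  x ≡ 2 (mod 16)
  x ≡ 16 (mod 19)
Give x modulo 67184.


Product of moduli M = 13 · 17 · 16 · 19 = 67184.
Merge one congruence at a time:
  Start: x ≡ 10 (mod 13).
  Combine with x ≡ 3 (mod 17); new modulus lcm = 221.
    Write x = 10 + 13·t and substitute into x ≡ 3 (mod 17): 13·t ≡ 3 − 10 = -7 (mod 17).
    Reduce coefficients mod 17: 13·t ≡ 10 (mod 17).
    The inverse of 13 mod 17 is 4 (since 13·4 = 52 = 3·17 + 1), so t ≡ 4·10 = 40 ≡ 6 (mod 17).
    Then x = 10 + 13·6 = 88, valid modulo lcm(13, 17) = 221: x ≡ 88 (mod 221).
  Combine with x ≡ 2 (mod 16); new modulus lcm = 3536.
    Write x = 88 + 221·t and substitute into x ≡ 2 (mod 16): 221·t ≡ 2 − 88 = -86 (mod 16).
    Reduce coefficients mod 16: 13·t ≡ 10 (mod 16).
    The inverse of 13 mod 16 is 5 (since 13·5 = 65 = 4·16 + 1), so t ≡ 5·10 = 50 ≡ 2 (mod 16).
    Then x = 88 + 221·2 = 530, valid modulo lcm(221, 16) = 3536: x ≡ 530 (mod 3536).
  Combine with x ≡ 16 (mod 19); new modulus lcm = 67184.
    Write x = 530 + 3536·t and substitute into x ≡ 16 (mod 19): 3536·t ≡ 16 − 530 = -514 (mod 19).
    Reduce coefficients mod 19: 2·t ≡ 18 (mod 19).
    The inverse of 2 mod 19 is 10 (since 2·10 = 20 = 1·19 + 1), so t ≡ 10·18 = 180 ≡ 9 (mod 19).
    Then x = 530 + 3536·9 = 32354, valid modulo lcm(3536, 19) = 67184: x ≡ 32354 (mod 67184).
Verify against each original: 32354 mod 13 = 10, 32354 mod 17 = 3, 32354 mod 16 = 2, 32354 mod 19 = 16.

x ≡ 32354 (mod 67184).


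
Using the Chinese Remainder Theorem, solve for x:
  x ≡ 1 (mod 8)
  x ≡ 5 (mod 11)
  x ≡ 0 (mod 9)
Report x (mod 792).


Moduli 8, 11, 9 are pairwise coprime; by CRT there is a unique solution modulo M = 8 · 11 · 9 = 792.
Solve pairwise, accumulating the modulus:
  Start with x ≡ 1 (mod 8).
  Combine with x ≡ 5 (mod 11): since gcd(8, 11) = 1, we get a unique residue mod 88.
    Write x = 1 + 8·t and substitute into x ≡ 5 (mod 11): 8·t ≡ 5 − 1 = 4 (mod 11).
    The inverse of 8 mod 11 is 7 (since 8·7 = 56 = 5·11 + 1), so t ≡ 7·4 = 28 ≡ 6 (mod 11).
    Then x = 1 + 8·6 = 49, valid modulo lcm(8, 11) = 88: x ≡ 49 (mod 88).
  Combine with x ≡ 0 (mod 9): since gcd(88, 9) = 1, we get a unique residue mod 792.
    Write x = 49 + 88·t and substitute into x ≡ 0 (mod 9): 88·t ≡ 0 − 49 = -49 (mod 9).
    Reduce coefficients mod 9: 7·t ≡ 5 (mod 9).
    The inverse of 7 mod 9 is 4 (since 7·4 = 28 = 3·9 + 1), so t ≡ 4·5 = 20 ≡ 2 (mod 9).
    Then x = 49 + 88·2 = 225, valid modulo lcm(88, 9) = 792: x ≡ 225 (mod 792).
Verify: 225 mod 8 = 1 ✓, 225 mod 11 = 5 ✓, 225 mod 9 = 0 ✓.

x ≡ 225 (mod 792).


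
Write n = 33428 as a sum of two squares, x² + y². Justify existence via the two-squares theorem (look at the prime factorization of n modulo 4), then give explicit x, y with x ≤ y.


Step 1: Factor n = 33428 = 2^2 · 61 · 137.
Step 2: Check the mod-4 condition on each prime factor: 2 = 2 (special); 61 ≡ 1 (mod 4), exponent 1; 137 ≡ 1 (mod 4), exponent 1.
All primes ≡ 3 (mod 4) appear to even exponent (or don't appear), so by the two-squares theorem n IS expressible as a sum of two squares.
Step 3: Build a representation. Group n = k² · m with k = 2 and m = 61 · 137 = 8357 (a product of primes ≡ 1 (mod 4)); a representation of m scales to one of n via (k·x)² + (k·y)² = k²(x² + y²). Each prime p ≡ 1 (mod 4) is itself a sum of two squares; find a² by testing p − a² for a perfect square:
  61: 61 − 1² = 60, 61 − 2² = 57, 61 − 3² = 52, 61 − 4² = 45, 61 − 5² = 36 = 6² ⇒ 61 = 5² + 6².
  137: 137 − 1² = 136, 137 − 2² = 133, 137 − 3² = 128, 137 − 4² = 121 = 11² ⇒ 137 = 4² + 11².
  Combine using the Brahmagupta–Fibonacci identity (a² + b²)(c² + d²) = (ac − bd)² + (ad + bc)² = (ac + bd)² + (ad − bc)²:
  61 · 137 = 8357: from (5² + 6²)(4² + 11²), take (5·4 − 6·11, 5·11 + 6·4) = (20 − 66, 55 + 24) = (-46, 79); dropping signs (only squares matter) gives (46, 79); check 46² + 79² = 2116 + 6241 = 8357 ✓.
  Scale by k = 2: (2·46, 2·79) = (92, 158).
Step 4: Order so x ≤ y and verify: 92² + 158² = 8464 + 24964 = 33428 = n. ✓

n = 33428 = 92² + 158² (one valid representation with x ≤ y).


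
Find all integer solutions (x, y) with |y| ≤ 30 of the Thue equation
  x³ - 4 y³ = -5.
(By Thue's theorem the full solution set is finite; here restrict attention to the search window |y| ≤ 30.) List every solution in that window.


The equation is x³ - 4y³ = -5. For fixed y, x³ = 4·y³ − 5, so a solution requires the RHS to be a perfect cube.
Strategy: iterate y from -30 to 30, compute RHS = 4·y³ − 5, and check whether it is a (positive or negative) perfect cube.
Check small values of y:
  y = 0: RHS = -5 is not a perfect cube.
  y = 1: RHS = -1 = (-1)³ ⇒ x = -1 works.
  y = -1: RHS = -9 is not a perfect cube.
  y = 2: RHS = 27 = (3)³ ⇒ x = 3 works.
  y = -2: RHS = -37 is not a perfect cube.
  y = 3: RHS = 103 is not a perfect cube.
  y = -3: RHS = -113 is not a perfect cube.
Continuing the search up to |y| = 30 finds no further solutions beyond those listed.
Collected solutions: (-1, 1), (3, 2).

Solutions (with |y| ≤ 30): (-1, 1), (3, 2).


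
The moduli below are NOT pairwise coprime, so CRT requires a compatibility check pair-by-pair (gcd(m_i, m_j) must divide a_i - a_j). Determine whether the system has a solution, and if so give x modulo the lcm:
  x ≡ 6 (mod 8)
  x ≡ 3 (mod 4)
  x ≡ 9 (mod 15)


Moduli 8, 4, 15 are not pairwise coprime, so CRT works modulo lcm(m_i) when all pairwise compatibility conditions hold.
Pairwise compatibility: gcd(m_i, m_j) must divide a_i - a_j for every pair.
Merge one congruence at a time:
  Start: x ≡ 6 (mod 8).
  Combine with x ≡ 3 (mod 4): gcd(8, 4) = 4, and 3 - 6 = -3 is NOT divisible by 4.
    ⇒ system is inconsistent (no integer solution).

No solution (the system is inconsistent).


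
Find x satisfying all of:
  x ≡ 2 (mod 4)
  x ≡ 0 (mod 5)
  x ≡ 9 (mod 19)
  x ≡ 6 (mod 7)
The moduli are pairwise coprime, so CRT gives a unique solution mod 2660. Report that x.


Product of moduli M = 4 · 5 · 19 · 7 = 2660.
Merge one congruence at a time:
  Start: x ≡ 2 (mod 4).
  Combine with x ≡ 0 (mod 5); new modulus lcm = 20.
    Write x = 2 + 4·t and substitute into x ≡ 0 (mod 5): 4·t ≡ 0 − 2 = -2 (mod 5).
    Reduce coefficients mod 5: 4·t ≡ 3 (mod 5).
    The inverse of 4 mod 5 is 4 (since 4·4 = 16 = 3·5 + 1), so t ≡ 4·3 = 12 ≡ 2 (mod 5).
    Then x = 2 + 4·2 = 10, valid modulo lcm(4, 5) = 20: x ≡ 10 (mod 20).
  Combine with x ≡ 9 (mod 19); new modulus lcm = 380.
    Write x = 10 + 20·t and substitute into x ≡ 9 (mod 19): 20·t ≡ 9 − 10 = -1 (mod 19).
    Reduce coefficients mod 19: 1·t ≡ 18 (mod 19).
    So t ≡ 18 (mod 19).
    Then x = 10 + 20·18 = 370, valid modulo lcm(20, 19) = 380: x ≡ 370 (mod 380).
  Combine with x ≡ 6 (mod 7); new modulus lcm = 2660.
    Write x = 370 + 380·t and substitute into x ≡ 6 (mod 7): 380·t ≡ 6 − 370 = -364 (mod 7).
    Reduce coefficients mod 7: 2·t ≡ 0 (mod 7).
    The inverse of 2 mod 7 is 4 (since 2·4 = 8 = 1·7 + 1), so t ≡ 4·0 = 0 ≡ 0 (mod 7).
    Then x = 370 + 380·0 = 370, valid modulo lcm(380, 7) = 2660: x ≡ 370 (mod 2660).
Verify against each original: 370 mod 4 = 2, 370 mod 5 = 0, 370 mod 19 = 9, 370 mod 7 = 6.

x ≡ 370 (mod 2660).


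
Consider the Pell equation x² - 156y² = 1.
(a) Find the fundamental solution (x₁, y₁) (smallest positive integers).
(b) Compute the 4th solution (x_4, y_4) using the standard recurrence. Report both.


Step 1: Find the fundamental solution (x₁, y₁) of x² - 156y² = 1.
  Expand √156 as a continued fraction. a₀ = ⌊√156⌋ = 12; iterate m_{k+1} = d_k·a_k − m_k, d_{k+1} = (156 − m_{k+1}²)/d_k, a_{k+1} = ⌊(a₀ + m_{k+1})/d_{k+1}⌋ (starting m₀ = 0, d₀ = 1), with convergents p_k = a_k·p_{k-1} + p_{k-2}, q_k = a_k·q_{k-1} + q_{k-2} (p₋₁ = 1, q₋₁ = 0):
  k = 0: a₀ = 12; p₀/q₀ = 12/1; p₀² − 156·q₀² = 144 − 156 = -12.
  k = 1: m = 12, d = 12, a = ⌊(12 + 12)/12⌋ = 2; p/q = (2·12 + 1)/(2·1 + 0) = 25/2; p² − 156·q² = 625 − 624 = 1.
  The first convergent with p² − 156·q² = 1 gives the fundamental solution (x₁, y₁) = (25, 2).
Step 2: Apply the recurrence (x_{n+1}, y_{n+1}) = (x₁x_n + 156y₁y_n, x₁y_n + y₁x_n) repeatedly.
  From (x_1, y_1) = (25, 2): x_2 = 25·25 + 156·2·2 = 1249; y_2 = 25·2 + 2·25 = 100.
  From (x_2, y_2) = (1249, 100): x_3 = 25·1249 + 156·2·100 = 62425; y_3 = 25·100 + 2·1249 = 4998.
  From (x_3, y_3) = (62425, 4998): x_4 = 25·62425 + 156·2·4998 = 3120001; y_4 = 25·4998 + 2·62425 = 249800.
Step 3: Verify x_4² - 156·y_4² = 9734406240001 - 9734406240000 = 1 (should be 1). ✓

(x_1, y_1) = (25, 2); (x_4, y_4) = (3120001, 249800).


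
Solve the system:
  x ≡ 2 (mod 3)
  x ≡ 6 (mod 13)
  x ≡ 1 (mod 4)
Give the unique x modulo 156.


Moduli 3, 13, 4 are pairwise coprime; by CRT there is a unique solution modulo M = 3 · 13 · 4 = 156.
Solve pairwise, accumulating the modulus:
  Start with x ≡ 2 (mod 3).
  Combine with x ≡ 6 (mod 13): since gcd(3, 13) = 1, we get a unique residue mod 39.
    Write x = 2 + 3·t and substitute into x ≡ 6 (mod 13): 3·t ≡ 6 − 2 = 4 (mod 13).
    The inverse of 3 mod 13 is 9 (since 3·9 = 27 = 2·13 + 1), so t ≡ 9·4 = 36 ≡ 10 (mod 13).
    Then x = 2 + 3·10 = 32, valid modulo lcm(3, 13) = 39: x ≡ 32 (mod 39).
  Combine with x ≡ 1 (mod 4): since gcd(39, 4) = 1, we get a unique residue mod 156.
    Write x = 32 + 39·t and substitute into x ≡ 1 (mod 4): 39·t ≡ 1 − 32 = -31 (mod 4).
    Reduce coefficients mod 4: 3·t ≡ 1 (mod 4).
    The inverse of 3 mod 4 is 3 (since 3·3 = 9 = 2·4 + 1), so t ≡ 3·1 = 3 ≡ 3 (mod 4).
    Then x = 32 + 39·3 = 149, valid modulo lcm(39, 4) = 156: x ≡ 149 (mod 156).
Verify: 149 mod 3 = 2 ✓, 149 mod 13 = 6 ✓, 149 mod 4 = 1 ✓.

x ≡ 149 (mod 156).


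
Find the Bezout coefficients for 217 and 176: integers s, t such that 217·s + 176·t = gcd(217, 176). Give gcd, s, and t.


Euclidean algorithm on (217, 176) — divide until remainder is 0:
  217 = 1 · 176 + 41
  176 = 4 · 41 + 12
  41 = 3 · 12 + 5
  12 = 2 · 5 + 2
  5 = 2 · 2 + 1
  2 = 2 · 1 + 0
gcd(217, 176) = 1.
Track Bezout coefficients alongside the remainders: start with r₀ = 217 = a·1 + b·0 (s = 1, t = 0) and r₁ = 176 = a·0 + b·1 (s = 0, t = 1); each new remainder r_{k+1} = r_{k-1} − q_k·r_k inherits s_{k+1} = s_{k-1} − q_k·s_k, t_{k+1} = t_{k-1} − q_k·t_k, so r_k = a·s_k + b·t_k at every step:
  q = 1: r = 41, s = 1 − 1·0 = 1, t = 0 − 1·1 = -1  (check: 217·1 + 176·(-1) = 41)
  q = 4: r = 12, s = 0 − 4·1 = -4, t = 1 − 4·(-1) = 5  (check: 217·(-4) + 176·5 = 12)
  q = 3: r = 5, s = 1 − 3·(-4) = 13, t = -1 − 3·5 = -16  (check: 217·13 + 176·(-16) = 5)
  q = 2: r = 2, s = -4 − 2·13 = -30, t = 5 − 2·(-16) = 37  (check: 217·(-30) + 176·37 = 2)
  q = 2: r = 1, s = 13 − 2·(-30) = 73, t = -16 − 2·37 = -90  (check: 217·73 + 176·(-90) = 1)
The row with r = 1 (the gcd) gives the Bezout coefficients s = 73, t = -90.
Result: 217 · (73) + 176 · (-90) = 1.

gcd(217, 176) = 1; s = 73, t = -90 (check: 217·73 + 176·(-90) = 1).


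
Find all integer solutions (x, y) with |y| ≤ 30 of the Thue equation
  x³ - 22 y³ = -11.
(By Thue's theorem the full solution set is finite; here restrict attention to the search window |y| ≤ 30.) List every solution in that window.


The equation is x³ - 22y³ = -11. For fixed y, x³ = 22·y³ − 11, so a solution requires the RHS to be a perfect cube.
Strategy: iterate y from -30 to 30, compute RHS = 22·y³ − 11, and check whether it is a (positive or negative) perfect cube.
Check small values of y:
  y = 0: RHS = -11 is not a perfect cube.
  y = 1: RHS = 11 is not a perfect cube.
  y = -1: RHS = -33 is not a perfect cube.
  y = 2: RHS = 165 is not a perfect cube.
  y = -2: RHS = -187 is not a perfect cube.
  y = 3: RHS = 583 is not a perfect cube.
  y = -3: RHS = -605 is not a perfect cube.
Continuing the search up to |y| = 30 finds no solutions either.
No (x, y) in the scanned range satisfies the equation.

No integer solutions with |y| ≤ 30.


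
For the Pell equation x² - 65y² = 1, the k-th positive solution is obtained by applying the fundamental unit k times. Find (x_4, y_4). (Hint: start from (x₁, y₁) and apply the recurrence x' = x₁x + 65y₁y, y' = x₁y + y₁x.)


Step 1: Find the fundamental solution (x₁, y₁) of x² - 65y² = 1.
  Expand √65 as a continued fraction. a₀ = ⌊√65⌋ = 8; iterate m_{k+1} = d_k·a_k − m_k, d_{k+1} = (65 − m_{k+1}²)/d_k, a_{k+1} = ⌊(a₀ + m_{k+1})/d_{k+1}⌋ (starting m₀ = 0, d₀ = 1), with convergents p_k = a_k·p_{k-1} + p_{k-2}, q_k = a_k·q_{k-1} + q_{k-2} (p₋₁ = 1, q₋₁ = 0):
  k = 0: a₀ = 8; p₀/q₀ = 8/1; p₀² − 65·q₀² = 64 − 65 = -1.
  k = 1: m = 8, d = 1, a = ⌊(8 + 8)/1⌋ = 16; p/q = (16·8 + 1)/(16·1 + 0) = 129/16; p² − 65·q² = 16641 − 16640 = 1.
  The first convergent with p² − 65·q² = 1 gives the fundamental solution (x₁, y₁) = (129, 16).
Step 2: Apply the recurrence (x_{n+1}, y_{n+1}) = (x₁x_n + 65y₁y_n, x₁y_n + y₁x_n) repeatedly.
  From (x_1, y_1) = (129, 16): x_2 = 129·129 + 65·16·16 = 33281; y_2 = 129·16 + 16·129 = 4128.
  From (x_2, y_2) = (33281, 4128): x_3 = 129·33281 + 65·16·4128 = 8586369; y_3 = 129·4128 + 16·33281 = 1065008.
  From (x_3, y_3) = (8586369, 1065008): x_4 = 129·8586369 + 65·16·1065008 = 2215249921; y_4 = 129·1065008 + 16·8586369 = 274767936.
Step 3: Verify x_4² - 65·y_4² = 4907332212490506241 - 4907332212490506240 = 1 (should be 1). ✓

(x_1, y_1) = (129, 16); (x_4, y_4) = (2215249921, 274767936).


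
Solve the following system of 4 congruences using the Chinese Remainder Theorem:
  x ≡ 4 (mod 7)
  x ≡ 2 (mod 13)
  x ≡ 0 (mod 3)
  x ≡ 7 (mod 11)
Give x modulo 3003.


Product of moduli M = 7 · 13 · 3 · 11 = 3003.
Merge one congruence at a time:
  Start: x ≡ 4 (mod 7).
  Combine with x ≡ 2 (mod 13); new modulus lcm = 91.
    Write x = 4 + 7·t and substitute into x ≡ 2 (mod 13): 7·t ≡ 2 − 4 = -2 (mod 13).
    Reduce coefficients mod 13: 7·t ≡ 11 (mod 13).
    The inverse of 7 mod 13 is 2 (since 7·2 = 14 = 1·13 + 1), so t ≡ 2·11 = 22 ≡ 9 (mod 13).
    Then x = 4 + 7·9 = 67, valid modulo lcm(7, 13) = 91: x ≡ 67 (mod 91).
  Combine with x ≡ 0 (mod 3); new modulus lcm = 273.
    Write x = 67 + 91·t and substitute into x ≡ 0 (mod 3): 91·t ≡ 0 − 67 = -67 (mod 3).
    Reduce coefficients mod 3: 1·t ≡ 2 (mod 3).
    So t ≡ 2 (mod 3).
    Then x = 67 + 91·2 = 249, valid modulo lcm(91, 3) = 273: x ≡ 249 (mod 273).
  Combine with x ≡ 7 (mod 11); new modulus lcm = 3003.
    Write x = 249 + 273·t and substitute into x ≡ 7 (mod 11): 273·t ≡ 7 − 249 = -242 (mod 11).
    Reduce coefficients mod 11: 9·t ≡ 0 (mod 11).
    The inverse of 9 mod 11 is 5 (since 9·5 = 45 = 4·11 + 1), so t ≡ 5·0 = 0 ≡ 0 (mod 11).
    Then x = 249 + 273·0 = 249, valid modulo lcm(273, 11) = 3003: x ≡ 249 (mod 3003).
Verify against each original: 249 mod 7 = 4, 249 mod 13 = 2, 249 mod 3 = 0, 249 mod 11 = 7.

x ≡ 249 (mod 3003).


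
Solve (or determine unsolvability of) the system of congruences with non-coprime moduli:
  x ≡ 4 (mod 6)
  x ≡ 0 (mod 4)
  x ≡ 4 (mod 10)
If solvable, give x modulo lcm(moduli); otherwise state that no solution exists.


Moduli 6, 4, 10 are not pairwise coprime, so CRT works modulo lcm(m_i) when all pairwise compatibility conditions hold.
Pairwise compatibility: gcd(m_i, m_j) must divide a_i - a_j for every pair.
Merge one congruence at a time:
  Start: x ≡ 4 (mod 6).
  Combine with x ≡ 0 (mod 4): gcd(6, 4) = 2; 0 - 4 = -4, which IS divisible by 2, so compatible.
    Write x = 4 + 6·t and substitute into x ≡ 0 (mod 4): 6·t ≡ 0 − 4 = -4 (mod 4).
    Divide the congruence (and modulus) by g = 2: 3·t ≡ -2 (mod 2).
    Reduce coefficients mod 2: 1·t ≡ 0 (mod 2).
    So t ≡ 0 (mod 2).
    Then x = 4 + 6·0 = 4, valid modulo lcm(6, 4) = 12: x ≡ 4 (mod 12).
  Combine with x ≡ 4 (mod 10): gcd(12, 10) = 2; 4 - 4 = 0, which IS divisible by 2, so compatible.
    Write x = 4 + 12·t and substitute into x ≡ 4 (mod 10): 12·t ≡ 4 − 4 = 0 (mod 10).
    Divide the congruence (and modulus) by g = 2: 6·t ≡ 0 (mod 5).
    Reduce coefficients mod 5: 1·t ≡ 0 (mod 5).
    So t ≡ 0 (mod 5).
    Then x = 4 + 12·0 = 4, valid modulo lcm(12, 10) = 60: x ≡ 4 (mod 60).
Verify: 4 mod 6 = 4, 4 mod 4 = 0, 4 mod 10 = 4.

x ≡ 4 (mod 60).


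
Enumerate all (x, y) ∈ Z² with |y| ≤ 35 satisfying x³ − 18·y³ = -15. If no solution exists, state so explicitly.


The equation is x³ - 18y³ = -15. For fixed y, x³ = 18·y³ − 15, so a solution requires the RHS to be a perfect cube.
Strategy: iterate y from -35 to 35, compute RHS = 18·y³ − 15, and check whether it is a (positive or negative) perfect cube.
Check small values of y:
  y = 0: RHS = -15 is not a perfect cube.
  y = 1: RHS = 3 is not a perfect cube.
  y = -1: RHS = -33 is not a perfect cube.
  y = 2: RHS = 129 is not a perfect cube.
  y = -2: RHS = -159 is not a perfect cube.
  y = 3: RHS = 471 is not a perfect cube.
  y = -3: RHS = -501 is not a perfect cube.
Continuing the search up to |y| = 35 finds no solutions either.
No (x, y) in the scanned range satisfies the equation.

No integer solutions with |y| ≤ 35.


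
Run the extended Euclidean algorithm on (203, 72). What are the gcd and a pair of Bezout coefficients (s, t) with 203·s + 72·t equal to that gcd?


Euclidean algorithm on (203, 72) — divide until remainder is 0:
  203 = 2 · 72 + 59
  72 = 1 · 59 + 13
  59 = 4 · 13 + 7
  13 = 1 · 7 + 6
  7 = 1 · 6 + 1
  6 = 6 · 1 + 0
gcd(203, 72) = 1.
Track Bezout coefficients alongside the remainders: start with r₀ = 203 = a·1 + b·0 (s = 1, t = 0) and r₁ = 72 = a·0 + b·1 (s = 0, t = 1); each new remainder r_{k+1} = r_{k-1} − q_k·r_k inherits s_{k+1} = s_{k-1} − q_k·s_k, t_{k+1} = t_{k-1} − q_k·t_k, so r_k = a·s_k + b·t_k at every step:
  q = 2: r = 59, s = 1 − 2·0 = 1, t = 0 − 2·1 = -2  (check: 203·1 + 72·(-2) = 59)
  q = 1: r = 13, s = 0 − 1·1 = -1, t = 1 − 1·(-2) = 3  (check: 203·(-1) + 72·3 = 13)
  q = 4: r = 7, s = 1 − 4·(-1) = 5, t = -2 − 4·3 = -14  (check: 203·5 + 72·(-14) = 7)
  q = 1: r = 6, s = -1 − 1·5 = -6, t = 3 − 1·(-14) = 17  (check: 203·(-6) + 72·17 = 6)
  q = 1: r = 1, s = 5 − 1·(-6) = 11, t = -14 − 1·17 = -31  (check: 203·11 + 72·(-31) = 1)
The row with r = 1 (the gcd) gives the Bezout coefficients s = 11, t = -31.
Result: 203 · (11) + 72 · (-31) = 1.

gcd(203, 72) = 1; s = 11, t = -31 (check: 203·11 + 72·(-31) = 1).


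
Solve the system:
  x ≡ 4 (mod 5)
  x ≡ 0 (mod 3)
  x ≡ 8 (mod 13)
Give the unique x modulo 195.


Moduli 5, 3, 13 are pairwise coprime; by CRT there is a unique solution modulo M = 5 · 3 · 13 = 195.
Solve pairwise, accumulating the modulus:
  Start with x ≡ 4 (mod 5).
  Combine with x ≡ 0 (mod 3): since gcd(5, 3) = 1, we get a unique residue mod 15.
    Write x = 4 + 5·t and substitute into x ≡ 0 (mod 3): 5·t ≡ 0 − 4 = -4 (mod 3).
    Reduce coefficients mod 3: 2·t ≡ 2 (mod 3).
    The inverse of 2 mod 3 is 2 (since 2·2 = 4 = 1·3 + 1), so t ≡ 2·2 = 4 ≡ 1 (mod 3).
    Then x = 4 + 5·1 = 9, valid modulo lcm(5, 3) = 15: x ≡ 9 (mod 15).
  Combine with x ≡ 8 (mod 13): since gcd(15, 13) = 1, we get a unique residue mod 195.
    Write x = 9 + 15·t and substitute into x ≡ 8 (mod 13): 15·t ≡ 8 − 9 = -1 (mod 13).
    Reduce coefficients mod 13: 2·t ≡ 12 (mod 13).
    The inverse of 2 mod 13 is 7 (since 2·7 = 14 = 1·13 + 1), so t ≡ 7·12 = 84 ≡ 6 (mod 13).
    Then x = 9 + 15·6 = 99, valid modulo lcm(15, 13) = 195: x ≡ 99 (mod 195).
Verify: 99 mod 5 = 4 ✓, 99 mod 3 = 0 ✓, 99 mod 13 = 8 ✓.

x ≡ 99 (mod 195).


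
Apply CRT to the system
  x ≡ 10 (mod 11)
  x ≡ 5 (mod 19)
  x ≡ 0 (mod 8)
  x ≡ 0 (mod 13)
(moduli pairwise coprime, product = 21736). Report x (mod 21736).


Product of moduli M = 11 · 19 · 8 · 13 = 21736.
Merge one congruence at a time:
  Start: x ≡ 10 (mod 11).
  Combine with x ≡ 5 (mod 19); new modulus lcm = 209.
    Write x = 10 + 11·t and substitute into x ≡ 5 (mod 19): 11·t ≡ 5 − 10 = -5 (mod 19).
    Reduce coefficients mod 19: 11·t ≡ 14 (mod 19).
    The inverse of 11 mod 19 is 7 (since 11·7 = 77 = 4·19 + 1), so t ≡ 7·14 = 98 ≡ 3 (mod 19).
    Then x = 10 + 11·3 = 43, valid modulo lcm(11, 19) = 209: x ≡ 43 (mod 209).
  Combine with x ≡ 0 (mod 8); new modulus lcm = 1672.
    Write x = 43 + 209·t and substitute into x ≡ 0 (mod 8): 209·t ≡ 0 − 43 = -43 (mod 8).
    Reduce coefficients mod 8: 1·t ≡ 5 (mod 8).
    So t ≡ 5 (mod 8).
    Then x = 43 + 209·5 = 1088, valid modulo lcm(209, 8) = 1672: x ≡ 1088 (mod 1672).
  Combine with x ≡ 0 (mod 13); new modulus lcm = 21736.
    Write x = 1088 + 1672·t and substitute into x ≡ 0 (mod 13): 1672·t ≡ 0 − 1088 = -1088 (mod 13).
    Reduce coefficients mod 13: 8·t ≡ 4 (mod 13).
    The inverse of 8 mod 13 is 5 (since 8·5 = 40 = 3·13 + 1), so t ≡ 5·4 = 20 ≡ 7 (mod 13).
    Then x = 1088 + 1672·7 = 12792, valid modulo lcm(1672, 13) = 21736: x ≡ 12792 (mod 21736).
Verify against each original: 12792 mod 11 = 10, 12792 mod 19 = 5, 12792 mod 8 = 0, 12792 mod 13 = 0.

x ≡ 12792 (mod 21736).


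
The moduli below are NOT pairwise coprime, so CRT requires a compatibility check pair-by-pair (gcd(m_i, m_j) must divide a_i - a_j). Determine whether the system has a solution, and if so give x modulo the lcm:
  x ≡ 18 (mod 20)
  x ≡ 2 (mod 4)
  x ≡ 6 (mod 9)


Moduli 20, 4, 9 are not pairwise coprime, so CRT works modulo lcm(m_i) when all pairwise compatibility conditions hold.
Pairwise compatibility: gcd(m_i, m_j) must divide a_i - a_j for every pair.
Merge one congruence at a time:
  Start: x ≡ 18 (mod 20).
  Combine with x ≡ 2 (mod 4): gcd(20, 4) = 4; 2 - 18 = -16, which IS divisible by 4, so compatible.
    Write x = 18 + 20·t and substitute into x ≡ 2 (mod 4): 20·t ≡ 2 − 18 = -16 (mod 4).
    Divide the congruence (and modulus) by g = 4: 5·t ≡ -4 (mod 1).
    Modulo 1 every t works; take t = 0.
    Then x = 18 + 20·0 = 18, valid modulo lcm(20, 4) = 20: x ≡ 18 (mod 20).
  Combine with x ≡ 6 (mod 9): gcd(20, 9) = 1; 6 - 18 = -12, which IS divisible by 1, so compatible.
    Write x = 18 + 20·t and substitute into x ≡ 6 (mod 9): 20·t ≡ 6 − 18 = -12 (mod 9).
    Reduce coefficients mod 9: 2·t ≡ 6 (mod 9).
    The inverse of 2 mod 9 is 5 (since 2·5 = 10 = 1·9 + 1), so t ≡ 5·6 = 30 ≡ 3 (mod 9).
    Then x = 18 + 20·3 = 78, valid modulo lcm(20, 9) = 180: x ≡ 78 (mod 180).
Verify: 78 mod 20 = 18, 78 mod 4 = 2, 78 mod 9 = 6.

x ≡ 78 (mod 180).


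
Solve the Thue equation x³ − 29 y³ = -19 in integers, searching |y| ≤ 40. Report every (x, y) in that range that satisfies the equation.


The equation is x³ - 29y³ = -19. For fixed y, x³ = 29·y³ − 19, so a solution requires the RHS to be a perfect cube.
Strategy: iterate y from -40 to 40, compute RHS = 29·y³ − 19, and check whether it is a (positive or negative) perfect cube.
Check small values of y:
  y = 0: RHS = -19 is not a perfect cube.
  y = 1: RHS = 10 is not a perfect cube.
  y = -1: RHS = -48 is not a perfect cube.
  y = 2: RHS = 213 is not a perfect cube.
  y = -2: RHS = -251 is not a perfect cube.
  y = 3: RHS = 764 is not a perfect cube.
  y = -3: RHS = -802 is not a perfect cube.
Continuing the search up to |y| = 40 finds no solutions either.
No (x, y) in the scanned range satisfies the equation.

No integer solutions with |y| ≤ 40.


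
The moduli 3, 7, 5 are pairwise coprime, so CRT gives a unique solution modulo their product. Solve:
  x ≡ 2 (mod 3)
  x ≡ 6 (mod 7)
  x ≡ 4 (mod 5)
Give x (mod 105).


Moduli 3, 7, 5 are pairwise coprime; by CRT there is a unique solution modulo M = 3 · 7 · 5 = 105.
Solve pairwise, accumulating the modulus:
  Start with x ≡ 2 (mod 3).
  Combine with x ≡ 6 (mod 7): since gcd(3, 7) = 1, we get a unique residue mod 21.
    Write x = 2 + 3·t and substitute into x ≡ 6 (mod 7): 3·t ≡ 6 − 2 = 4 (mod 7).
    The inverse of 3 mod 7 is 5 (since 3·5 = 15 = 2·7 + 1), so t ≡ 5·4 = 20 ≡ 6 (mod 7).
    Then x = 2 + 3·6 = 20, valid modulo lcm(3, 7) = 21: x ≡ 20 (mod 21).
  Combine with x ≡ 4 (mod 5): since gcd(21, 5) = 1, we get a unique residue mod 105.
    Write x = 20 + 21·t and substitute into x ≡ 4 (mod 5): 21·t ≡ 4 − 20 = -16 (mod 5).
    Reduce coefficients mod 5: 1·t ≡ 4 (mod 5).
    So t ≡ 4 (mod 5).
    Then x = 20 + 21·4 = 104, valid modulo lcm(21, 5) = 105: x ≡ 104 (mod 105).
Verify: 104 mod 3 = 2 ✓, 104 mod 7 = 6 ✓, 104 mod 5 = 4 ✓.

x ≡ 104 (mod 105).


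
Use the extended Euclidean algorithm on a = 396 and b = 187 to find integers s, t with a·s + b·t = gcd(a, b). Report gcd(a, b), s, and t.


Euclidean algorithm on (396, 187) — divide until remainder is 0:
  396 = 2 · 187 + 22
  187 = 8 · 22 + 11
  22 = 2 · 11 + 0
gcd(396, 187) = 11.
Track Bezout coefficients alongside the remainders: start with r₀ = 396 = a·1 + b·0 (s = 1, t = 0) and r₁ = 187 = a·0 + b·1 (s = 0, t = 1); each new remainder r_{k+1} = r_{k-1} − q_k·r_k inherits s_{k+1} = s_{k-1} − q_k·s_k, t_{k+1} = t_{k-1} − q_k·t_k, so r_k = a·s_k + b·t_k at every step:
  q = 2: r = 22, s = 1 − 2·0 = 1, t = 0 − 2·1 = -2  (check: 396·1 + 187·(-2) = 22)
  q = 8: r = 11, s = 0 − 8·1 = -8, t = 1 − 8·(-2) = 17  (check: 396·(-8) + 187·17 = 11)
The row with r = 11 (the gcd) gives the Bezout coefficients s = -8, t = 17.
Result: 396 · (-8) + 187 · (17) = 11.

gcd(396, 187) = 11; s = -8, t = 17 (check: 396·(-8) + 187·17 = 11).


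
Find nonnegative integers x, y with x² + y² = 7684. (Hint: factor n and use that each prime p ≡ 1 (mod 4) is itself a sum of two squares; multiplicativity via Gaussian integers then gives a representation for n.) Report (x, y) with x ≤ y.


Step 1: Factor n = 7684 = 2^2 · 17 · 113.
Step 2: Check the mod-4 condition on each prime factor: 2 = 2 (special); 17 ≡ 1 (mod 4), exponent 1; 113 ≡ 1 (mod 4), exponent 1.
All primes ≡ 3 (mod 4) appear to even exponent (or don't appear), so by the two-squares theorem n IS expressible as a sum of two squares.
Step 3: Build a representation. Group n = k² · m with k = 2 and m = 17 · 113 = 1921 (a product of primes ≡ 1 (mod 4)); a representation of m scales to one of n via (k·x)² + (k·y)² = k²(x² + y²). Each prime p ≡ 1 (mod 4) is itself a sum of two squares; find a² by testing p − a² for a perfect square:
  17: 17 − 1² = 16 = 4² ⇒ 17 = 1² + 4².
  113: 113 − 1² = 112, 113 − 2² = 109, 113 − 3² = 104, 113 − 4² = 97, 113 − 5² = 88, 113 − 6² = 77, 113 − 7² = 64 = 8² ⇒ 113 = 7² + 8².
  Combine using the Brahmagupta–Fibonacci identity (a² + b²)(c² + d²) = (ac − bd)² + (ad + bc)² = (ac + bd)² + (ad − bc)²:
  17 · 113 = 1921: from (1² + 4²)(7² + 8²), take (1·7 − 4·8, 1·8 + 4·7) = (7 − 32, 8 + 28) = (-25, 36); dropping signs (only squares matter) gives (25, 36); check 25² + 36² = 625 + 1296 = 1921 ✓.
  Scale by k = 2: (2·25, 2·36) = (50, 72).
Step 4: Order so x ≤ y and verify: 50² + 72² = 2500 + 5184 = 7684 = n. ✓

n = 7684 = 50² + 72² (one valid representation with x ≤ y).


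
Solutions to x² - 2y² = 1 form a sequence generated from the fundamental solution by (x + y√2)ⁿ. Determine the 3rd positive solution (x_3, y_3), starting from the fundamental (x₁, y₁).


Step 1: Find the fundamental solution (x₁, y₁) of x² - 2y² = 1.
  Expand √2 as a continued fraction. a₀ = ⌊√2⌋ = 1; iterate m_{k+1} = d_k·a_k − m_k, d_{k+1} = (2 − m_{k+1}²)/d_k, a_{k+1} = ⌊(a₀ + m_{k+1})/d_{k+1}⌋ (starting m₀ = 0, d₀ = 1), with convergents p_k = a_k·p_{k-1} + p_{k-2}, q_k = a_k·q_{k-1} + q_{k-2} (p₋₁ = 1, q₋₁ = 0):
  k = 0: a₀ = 1; p₀/q₀ = 1/1; p₀² − 2·q₀² = 1 − 2 = -1.
  k = 1: m = 1, d = 1, a = ⌊(1 + 1)/1⌋ = 2; p/q = (2·1 + 1)/(2·1 + 0) = 3/2; p² − 2·q² = 9 − 8 = 1.
  The first convergent with p² − 2·q² = 1 gives the fundamental solution (x₁, y₁) = (3, 2).
Step 2: Apply the recurrence (x_{n+1}, y_{n+1}) = (x₁x_n + 2y₁y_n, x₁y_n + y₁x_n) repeatedly.
  From (x_1, y_1) = (3, 2): x_2 = 3·3 + 2·2·2 = 17; y_2 = 3·2 + 2·3 = 12.
  From (x_2, y_2) = (17, 12): x_3 = 3·17 + 2·2·12 = 99; y_3 = 3·12 + 2·17 = 70.
Step 3: Verify x_3² - 2·y_3² = 9801 - 9800 = 1 (should be 1). ✓

(x_1, y_1) = (3, 2); (x_3, y_3) = (99, 70).


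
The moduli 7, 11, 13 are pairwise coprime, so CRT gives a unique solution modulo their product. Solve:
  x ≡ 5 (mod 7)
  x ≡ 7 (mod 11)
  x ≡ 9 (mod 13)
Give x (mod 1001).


Moduli 7, 11, 13 are pairwise coprime; by CRT there is a unique solution modulo M = 7 · 11 · 13 = 1001.
Solve pairwise, accumulating the modulus:
  Start with x ≡ 5 (mod 7).
  Combine with x ≡ 7 (mod 11): since gcd(7, 11) = 1, we get a unique residue mod 77.
    Write x = 5 + 7·t and substitute into x ≡ 7 (mod 11): 7·t ≡ 7 − 5 = 2 (mod 11).
    The inverse of 7 mod 11 is 8 (since 7·8 = 56 = 5·11 + 1), so t ≡ 8·2 = 16 ≡ 5 (mod 11).
    Then x = 5 + 7·5 = 40, valid modulo lcm(7, 11) = 77: x ≡ 40 (mod 77).
  Combine with x ≡ 9 (mod 13): since gcd(77, 13) = 1, we get a unique residue mod 1001.
    Write x = 40 + 77·t and substitute into x ≡ 9 (mod 13): 77·t ≡ 9 − 40 = -31 (mod 13).
    Reduce coefficients mod 13: 12·t ≡ 8 (mod 13).
    The inverse of 12 mod 13 is 12 (since 12·12 = 144 = 11·13 + 1), so t ≡ 12·8 = 96 ≡ 5 (mod 13).
    Then x = 40 + 77·5 = 425, valid modulo lcm(77, 13) = 1001: x ≡ 425 (mod 1001).
Verify: 425 mod 7 = 5 ✓, 425 mod 11 = 7 ✓, 425 mod 13 = 9 ✓.

x ≡ 425 (mod 1001).


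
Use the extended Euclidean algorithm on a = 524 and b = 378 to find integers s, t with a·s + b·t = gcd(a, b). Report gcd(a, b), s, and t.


Euclidean algorithm on (524, 378) — divide until remainder is 0:
  524 = 1 · 378 + 146
  378 = 2 · 146 + 86
  146 = 1 · 86 + 60
  86 = 1 · 60 + 26
  60 = 2 · 26 + 8
  26 = 3 · 8 + 2
  8 = 4 · 2 + 0
gcd(524, 378) = 2.
Track Bezout coefficients alongside the remainders: start with r₀ = 524 = a·1 + b·0 (s = 1, t = 0) and r₁ = 378 = a·0 + b·1 (s = 0, t = 1); each new remainder r_{k+1} = r_{k-1} − q_k·r_k inherits s_{k+1} = s_{k-1} − q_k·s_k, t_{k+1} = t_{k-1} − q_k·t_k, so r_k = a·s_k + b·t_k at every step:
  q = 1: r = 146, s = 1 − 1·0 = 1, t = 0 − 1·1 = -1  (check: 524·1 + 378·(-1) = 146)
  q = 2: r = 86, s = 0 − 2·1 = -2, t = 1 − 2·(-1) = 3  (check: 524·(-2) + 378·3 = 86)
  q = 1: r = 60, s = 1 − 1·(-2) = 3, t = -1 − 1·3 = -4  (check: 524·3 + 378·(-4) = 60)
  q = 1: r = 26, s = -2 − 1·3 = -5, t = 3 − 1·(-4) = 7  (check: 524·(-5) + 378·7 = 26)
  q = 2: r = 8, s = 3 − 2·(-5) = 13, t = -4 − 2·7 = -18  (check: 524·13 + 378·(-18) = 8)
  q = 3: r = 2, s = -5 − 3·13 = -44, t = 7 − 3·(-18) = 61  (check: 524·(-44) + 378·61 = 2)
The row with r = 2 (the gcd) gives the Bezout coefficients s = -44, t = 61.
Result: 524 · (-44) + 378 · (61) = 2.

gcd(524, 378) = 2; s = -44, t = 61 (check: 524·(-44) + 378·61 = 2).


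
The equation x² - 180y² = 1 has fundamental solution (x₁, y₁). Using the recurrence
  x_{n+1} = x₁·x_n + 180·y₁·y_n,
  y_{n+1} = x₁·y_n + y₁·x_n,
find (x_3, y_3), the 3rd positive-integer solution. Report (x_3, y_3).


Step 1: Find the fundamental solution (x₁, y₁) of x² - 180y² = 1.
  Expand √180 as a continued fraction. a₀ = ⌊√180⌋ = 13; iterate m_{k+1} = d_k·a_k − m_k, d_{k+1} = (180 − m_{k+1}²)/d_k, a_{k+1} = ⌊(a₀ + m_{k+1})/d_{k+1}⌋ (starting m₀ = 0, d₀ = 1), with convergents p_k = a_k·p_{k-1} + p_{k-2}, q_k = a_k·q_{k-1} + q_{k-2} (p₋₁ = 1, q₋₁ = 0):
  k = 0: a₀ = 13; p₀/q₀ = 13/1; p₀² − 180·q₀² = 169 − 180 = -11.
  k = 1: m = 13, d = 11, a = ⌊(13 + 13)/11⌋ = 2; p/q = (2·13 + 1)/(2·1 + 0) = 27/2; p² − 180·q² = 729 − 720 = 9.
  k = 2: m = 9, d = 9, a = ⌊(13 + 9)/9⌋ = 2; p/q = (2·27 + 13)/(2·2 + 1) = 67/5; p² − 180·q² = 4489 − 4500 = -11.
  k = 3: m = 9, d = 11, a = ⌊(13 + 9)/11⌋ = 2; p/q = (2·67 + 27)/(2·5 + 2) = 161/12; p² − 180·q² = 25921 − 25920 = 1.
  The first convergent with p² − 180·q² = 1 gives the fundamental solution (x₁, y₁) = (161, 12).
Step 2: Apply the recurrence (x_{n+1}, y_{n+1}) = (x₁x_n + 180y₁y_n, x₁y_n + y₁x_n) repeatedly.
  From (x_1, y_1) = (161, 12): x_2 = 161·161 + 180·12·12 = 51841; y_2 = 161·12 + 12·161 = 3864.
  From (x_2, y_2) = (51841, 3864): x_3 = 161·51841 + 180·12·3864 = 16692641; y_3 = 161·3864 + 12·51841 = 1244196.
Step 3: Verify x_3² - 180·y_3² = 278644263554881 - 278644263554880 = 1 (should be 1). ✓

(x_1, y_1) = (161, 12); (x_3, y_3) = (16692641, 1244196).


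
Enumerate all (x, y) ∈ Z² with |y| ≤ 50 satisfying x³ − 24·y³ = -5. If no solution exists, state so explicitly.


The equation is x³ - 24y³ = -5. For fixed y, x³ = 24·y³ − 5, so a solution requires the RHS to be a perfect cube.
Strategy: iterate y from -50 to 50, compute RHS = 24·y³ − 5, and check whether it is a (positive or negative) perfect cube.
Check small values of y:
  y = 0: RHS = -5 is not a perfect cube.
  y = 1: RHS = 19 is not a perfect cube.
  y = -1: RHS = -29 is not a perfect cube.
  y = 2: RHS = 187 is not a perfect cube.
  y = -2: RHS = -197 is not a perfect cube.
  y = 3: RHS = 643 is not a perfect cube.
  y = -3: RHS = -653 is not a perfect cube.
Continuing the search up to |y| = 50 finds no solutions either.
No (x, y) in the scanned range satisfies the equation.

No integer solutions with |y| ≤ 50.


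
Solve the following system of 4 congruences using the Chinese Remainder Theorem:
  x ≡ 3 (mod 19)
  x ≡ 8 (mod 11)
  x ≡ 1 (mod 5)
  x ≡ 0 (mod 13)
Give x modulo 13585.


Product of moduli M = 19 · 11 · 5 · 13 = 13585.
Merge one congruence at a time:
  Start: x ≡ 3 (mod 19).
  Combine with x ≡ 8 (mod 11); new modulus lcm = 209.
    Write x = 3 + 19·t and substitute into x ≡ 8 (mod 11): 19·t ≡ 8 − 3 = 5 (mod 11).
    Reduce coefficients mod 11: 8·t ≡ 5 (mod 11).
    The inverse of 8 mod 11 is 7 (since 8·7 = 56 = 5·11 + 1), so t ≡ 7·5 = 35 ≡ 2 (mod 11).
    Then x = 3 + 19·2 = 41, valid modulo lcm(19, 11) = 209: x ≡ 41 (mod 209).
  Combine with x ≡ 1 (mod 5); new modulus lcm = 1045.
    Write x = 41 + 209·t and substitute into x ≡ 1 (mod 5): 209·t ≡ 1 − 41 = -40 (mod 5).
    Reduce coefficients mod 5: 4·t ≡ 0 (mod 5).
    The inverse of 4 mod 5 is 4 (since 4·4 = 16 = 3·5 + 1), so t ≡ 4·0 = 0 ≡ 0 (mod 5).
    Then x = 41 + 209·0 = 41, valid modulo lcm(209, 5) = 1045: x ≡ 41 (mod 1045).
  Combine with x ≡ 0 (mod 13); new modulus lcm = 13585.
    Write x = 41 + 1045·t and substitute into x ≡ 0 (mod 13): 1045·t ≡ 0 − 41 = -41 (mod 13).
    Reduce coefficients mod 13: 5·t ≡ 11 (mod 13).
    The inverse of 5 mod 13 is 8 (since 5·8 = 40 = 3·13 + 1), so t ≡ 8·11 = 88 ≡ 10 (mod 13).
    Then x = 41 + 1045·10 = 10491, valid modulo lcm(1045, 13) = 13585: x ≡ 10491 (mod 13585).
Verify against each original: 10491 mod 19 = 3, 10491 mod 11 = 8, 10491 mod 5 = 1, 10491 mod 13 = 0.

x ≡ 10491 (mod 13585).


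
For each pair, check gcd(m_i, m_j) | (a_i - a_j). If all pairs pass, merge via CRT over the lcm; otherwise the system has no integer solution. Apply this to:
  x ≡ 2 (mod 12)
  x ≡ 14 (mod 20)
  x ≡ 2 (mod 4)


Moduli 12, 20, 4 are not pairwise coprime, so CRT works modulo lcm(m_i) when all pairwise compatibility conditions hold.
Pairwise compatibility: gcd(m_i, m_j) must divide a_i - a_j for every pair.
Merge one congruence at a time:
  Start: x ≡ 2 (mod 12).
  Combine with x ≡ 14 (mod 20): gcd(12, 20) = 4; 14 - 2 = 12, which IS divisible by 4, so compatible.
    Write x = 2 + 12·t and substitute into x ≡ 14 (mod 20): 12·t ≡ 14 − 2 = 12 (mod 20).
    Divide the congruence (and modulus) by g = 4: 3·t ≡ 3 (mod 5).
    The inverse of 3 mod 5 is 2 (since 3·2 = 6 = 1·5 + 1), so t ≡ 2·3 = 6 ≡ 1 (mod 5).
    Then x = 2 + 12·1 = 14, valid modulo lcm(12, 20) = 60: x ≡ 14 (mod 60).
  Combine with x ≡ 2 (mod 4): gcd(60, 4) = 4; 2 - 14 = -12, which IS divisible by 4, so compatible.
    Write x = 14 + 60·t and substitute into x ≡ 2 (mod 4): 60·t ≡ 2 − 14 = -12 (mod 4).
    Divide the congruence (and modulus) by g = 4: 15·t ≡ -3 (mod 1).
    Modulo 1 every t works; take t = 0.
    Then x = 14 + 60·0 = 14, valid modulo lcm(60, 4) = 60: x ≡ 14 (mod 60).
Verify: 14 mod 12 = 2, 14 mod 20 = 14, 14 mod 4 = 2.

x ≡ 14 (mod 60).


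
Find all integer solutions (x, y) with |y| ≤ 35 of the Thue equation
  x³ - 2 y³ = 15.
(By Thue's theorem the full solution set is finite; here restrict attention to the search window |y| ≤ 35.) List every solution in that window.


The equation is x³ - 2y³ = 15. For fixed y, x³ = 2·y³ + 15, so a solution requires the RHS to be a perfect cube.
Strategy: iterate y from -35 to 35, compute RHS = 2·y³ + 15, and check whether it is a (positive or negative) perfect cube.
Check small values of y:
  y = 0: RHS = 15 is not a perfect cube.
  y = 1: RHS = 17 is not a perfect cube.
  y = -1: RHS = 13 is not a perfect cube.
  y = 2: RHS = 31 is not a perfect cube.
  y = -2: RHS = -1 = (-1)³ ⇒ x = -1 works.
  y = 3: RHS = 69 is not a perfect cube.
  y = -3: RHS = -39 is not a perfect cube.
Continuing the search up to |y| = 35 finds no further solutions beyond those listed.
Collected solutions: (-1, -2).

Solutions (with |y| ≤ 35): (-1, -2).


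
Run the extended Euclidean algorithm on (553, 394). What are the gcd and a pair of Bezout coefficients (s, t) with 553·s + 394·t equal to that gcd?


Euclidean algorithm on (553, 394) — divide until remainder is 0:
  553 = 1 · 394 + 159
  394 = 2 · 159 + 76
  159 = 2 · 76 + 7
  76 = 10 · 7 + 6
  7 = 1 · 6 + 1
  6 = 6 · 1 + 0
gcd(553, 394) = 1.
Track Bezout coefficients alongside the remainders: start with r₀ = 553 = a·1 + b·0 (s = 1, t = 0) and r₁ = 394 = a·0 + b·1 (s = 0, t = 1); each new remainder r_{k+1} = r_{k-1} − q_k·r_k inherits s_{k+1} = s_{k-1} − q_k·s_k, t_{k+1} = t_{k-1} − q_k·t_k, so r_k = a·s_k + b·t_k at every step:
  q = 1: r = 159, s = 1 − 1·0 = 1, t = 0 − 1·1 = -1  (check: 553·1 + 394·(-1) = 159)
  q = 2: r = 76, s = 0 − 2·1 = -2, t = 1 − 2·(-1) = 3  (check: 553·(-2) + 394·3 = 76)
  q = 2: r = 7, s = 1 − 2·(-2) = 5, t = -1 − 2·3 = -7  (check: 553·5 + 394·(-7) = 7)
  q = 10: r = 6, s = -2 − 10·5 = -52, t = 3 − 10·(-7) = 73  (check: 553·(-52) + 394·73 = 6)
  q = 1: r = 1, s = 5 − 1·(-52) = 57, t = -7 − 1·73 = -80  (check: 553·57 + 394·(-80) = 1)
The row with r = 1 (the gcd) gives the Bezout coefficients s = 57, t = -80.
Result: 553 · (57) + 394 · (-80) = 1.

gcd(553, 394) = 1; s = 57, t = -80 (check: 553·57 + 394·(-80) = 1).
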